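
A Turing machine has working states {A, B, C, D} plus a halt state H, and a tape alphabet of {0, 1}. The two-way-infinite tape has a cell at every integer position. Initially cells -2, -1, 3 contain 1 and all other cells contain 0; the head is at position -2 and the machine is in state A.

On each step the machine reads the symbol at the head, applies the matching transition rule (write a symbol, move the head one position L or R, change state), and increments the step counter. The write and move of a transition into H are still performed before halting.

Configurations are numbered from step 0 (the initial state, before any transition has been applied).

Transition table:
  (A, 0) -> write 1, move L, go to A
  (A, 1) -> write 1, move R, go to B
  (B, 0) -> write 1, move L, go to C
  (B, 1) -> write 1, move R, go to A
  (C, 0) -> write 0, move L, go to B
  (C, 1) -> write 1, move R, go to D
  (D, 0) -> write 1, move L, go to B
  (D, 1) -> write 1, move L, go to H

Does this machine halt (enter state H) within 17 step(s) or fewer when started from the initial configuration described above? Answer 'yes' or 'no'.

Step 1: in state A at pos -2, read 1 -> (A,1)->write 1,move R,goto B. Now: state=B, head=-1, tape[-3..4]=01100010 (head:   ^)
Step 2: in state B at pos -1, read 1 -> (B,1)->write 1,move R,goto A. Now: state=A, head=0, tape[-3..4]=01100010 (head:    ^)
Step 3: in state A at pos 0, read 0 -> (A,0)->write 1,move L,goto A. Now: state=A, head=-1, tape[-3..4]=01110010 (head:   ^)
Step 4: in state A at pos -1, read 1 -> (A,1)->write 1,move R,goto B. Now: state=B, head=0, tape[-3..4]=01110010 (head:    ^)
Step 5: in state B at pos 0, read 1 -> (B,1)->write 1,move R,goto A. Now: state=A, head=1, tape[-3..4]=01110010 (head:     ^)
Step 6: in state A at pos 1, read 0 -> (A,0)->write 1,move L,goto A. Now: state=A, head=0, tape[-3..4]=01111010 (head:    ^)
Step 7: in state A at pos 0, read 1 -> (A,1)->write 1,move R,goto B. Now: state=B, head=1, tape[-3..4]=01111010 (head:     ^)
Step 8: in state B at pos 1, read 1 -> (B,1)->write 1,move R,goto A. Now: state=A, head=2, tape[-3..4]=01111010 (head:      ^)
Step 9: in state A at pos 2, read 0 -> (A,0)->write 1,move L,goto A. Now: state=A, head=1, tape[-3..4]=01111110 (head:     ^)
Step 10: in state A at pos 1, read 1 -> (A,1)->write 1,move R,goto B. Now: state=B, head=2, tape[-3..4]=01111110 (head:      ^)
Step 11: in state B at pos 2, read 1 -> (B,1)->write 1,move R,goto A. Now: state=A, head=3, tape[-3..4]=01111110 (head:       ^)
Step 12: in state A at pos 3, read 1 -> (A,1)->write 1,move R,goto B. Now: state=B, head=4, tape[-3..5]=011111100 (head:        ^)
Step 13: in state B at pos 4, read 0 -> (B,0)->write 1,move L,goto C. Now: state=C, head=3, tape[-3..5]=011111110 (head:       ^)
Step 14: in state C at pos 3, read 1 -> (C,1)->write 1,move R,goto D. Now: state=D, head=4, tape[-3..5]=011111110 (head:        ^)
Step 15: in state D at pos 4, read 1 -> (D,1)->write 1,move L,goto H. Now: state=H, head=3, tape[-3..5]=011111110 (head:       ^)
State H reached at step 15; 15 <= 17 -> yes

Answer: yes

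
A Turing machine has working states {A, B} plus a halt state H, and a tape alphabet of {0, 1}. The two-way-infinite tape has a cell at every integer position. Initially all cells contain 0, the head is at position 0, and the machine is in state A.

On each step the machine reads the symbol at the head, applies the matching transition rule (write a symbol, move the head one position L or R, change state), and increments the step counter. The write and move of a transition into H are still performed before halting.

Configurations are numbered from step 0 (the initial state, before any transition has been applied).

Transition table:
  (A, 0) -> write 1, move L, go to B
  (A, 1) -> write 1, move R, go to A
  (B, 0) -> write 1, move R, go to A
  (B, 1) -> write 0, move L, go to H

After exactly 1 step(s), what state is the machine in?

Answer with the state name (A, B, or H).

Answer: B

Derivation:
Step 1: in state A at pos 0, read 0 -> (A,0)->write 1,move L,goto B. Now: state=B, head=-1, tape[-2..1]=0010 (head:  ^)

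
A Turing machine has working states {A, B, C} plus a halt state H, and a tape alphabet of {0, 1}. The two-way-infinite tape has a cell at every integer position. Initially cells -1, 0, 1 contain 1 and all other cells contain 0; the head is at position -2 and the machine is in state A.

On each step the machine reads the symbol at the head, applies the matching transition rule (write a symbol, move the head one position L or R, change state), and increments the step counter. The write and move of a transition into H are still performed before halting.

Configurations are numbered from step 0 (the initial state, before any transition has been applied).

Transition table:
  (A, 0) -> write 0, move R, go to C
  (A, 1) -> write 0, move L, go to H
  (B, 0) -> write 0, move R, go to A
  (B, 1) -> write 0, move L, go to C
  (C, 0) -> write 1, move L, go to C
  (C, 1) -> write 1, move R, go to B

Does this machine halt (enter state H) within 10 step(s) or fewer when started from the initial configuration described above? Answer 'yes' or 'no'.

Answer: yes

Derivation:
Step 1: in state A at pos -2, read 0 -> (A,0)->write 0,move R,goto C. Now: state=C, head=-1, tape[-3..2]=001110 (head:   ^)
Step 2: in state C at pos -1, read 1 -> (C,1)->write 1,move R,goto B. Now: state=B, head=0, tape[-3..2]=001110 (head:    ^)
Step 3: in state B at pos 0, read 1 -> (B,1)->write 0,move L,goto C. Now: state=C, head=-1, tape[-3..2]=001010 (head:   ^)
Step 4: in state C at pos -1, read 1 -> (C,1)->write 1,move R,goto B. Now: state=B, head=0, tape[-3..2]=001010 (head:    ^)
Step 5: in state B at pos 0, read 0 -> (B,0)->write 0,move R,goto A. Now: state=A, head=1, tape[-3..2]=001010 (head:     ^)
Step 6: in state A at pos 1, read 1 -> (A,1)->write 0,move L,goto H. Now: state=H, head=0, tape[-3..2]=001000 (head:    ^)
State H reached at step 6; 6 <= 10 -> yes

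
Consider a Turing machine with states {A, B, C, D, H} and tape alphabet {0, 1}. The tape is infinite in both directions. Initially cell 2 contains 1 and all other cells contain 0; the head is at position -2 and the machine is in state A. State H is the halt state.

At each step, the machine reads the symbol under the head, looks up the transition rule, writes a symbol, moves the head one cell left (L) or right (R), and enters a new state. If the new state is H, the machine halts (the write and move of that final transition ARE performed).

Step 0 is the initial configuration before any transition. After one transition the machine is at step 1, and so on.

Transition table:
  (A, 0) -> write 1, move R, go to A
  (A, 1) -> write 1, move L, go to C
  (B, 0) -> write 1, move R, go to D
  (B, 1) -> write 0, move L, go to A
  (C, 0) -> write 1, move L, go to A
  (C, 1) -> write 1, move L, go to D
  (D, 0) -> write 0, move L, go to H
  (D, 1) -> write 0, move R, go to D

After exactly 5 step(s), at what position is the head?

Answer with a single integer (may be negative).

Step 1: in state A at pos -2, read 0 -> (A,0)->write 1,move R,goto A. Now: state=A, head=-1, tape[-3..3]=0100010 (head:   ^)
Step 2: in state A at pos -1, read 0 -> (A,0)->write 1,move R,goto A. Now: state=A, head=0, tape[-3..3]=0110010 (head:    ^)
Step 3: in state A at pos 0, read 0 -> (A,0)->write 1,move R,goto A. Now: state=A, head=1, tape[-3..3]=0111010 (head:     ^)
Step 4: in state A at pos 1, read 0 -> (A,0)->write 1,move R,goto A. Now: state=A, head=2, tape[-3..3]=0111110 (head:      ^)
Step 5: in state A at pos 2, read 1 -> (A,1)->write 1,move L,goto C. Now: state=C, head=1, tape[-3..3]=0111110 (head:     ^)

Answer: 1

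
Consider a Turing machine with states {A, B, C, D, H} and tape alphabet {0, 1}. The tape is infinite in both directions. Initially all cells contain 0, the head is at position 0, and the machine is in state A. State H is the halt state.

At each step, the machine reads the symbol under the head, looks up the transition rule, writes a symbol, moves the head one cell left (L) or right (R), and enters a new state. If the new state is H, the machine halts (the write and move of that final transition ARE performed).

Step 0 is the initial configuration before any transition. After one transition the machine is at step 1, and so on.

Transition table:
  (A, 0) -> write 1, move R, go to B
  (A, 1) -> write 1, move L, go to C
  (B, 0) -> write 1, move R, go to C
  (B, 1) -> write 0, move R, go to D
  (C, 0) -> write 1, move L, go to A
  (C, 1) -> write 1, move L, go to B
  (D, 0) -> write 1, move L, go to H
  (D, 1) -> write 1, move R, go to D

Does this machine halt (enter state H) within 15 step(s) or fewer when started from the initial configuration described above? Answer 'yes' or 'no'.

Answer: yes

Derivation:
Step 1: in state A at pos 0, read 0 -> (A,0)->write 1,move R,goto B. Now: state=B, head=1, tape[-1..2]=0100 (head:   ^)
Step 2: in state B at pos 1, read 0 -> (B,0)->write 1,move R,goto C. Now: state=C, head=2, tape[-1..3]=01100 (head:    ^)
Step 3: in state C at pos 2, read 0 -> (C,0)->write 1,move L,goto A. Now: state=A, head=1, tape[-1..3]=01110 (head:   ^)
Step 4: in state A at pos 1, read 1 -> (A,1)->write 1,move L,goto C. Now: state=C, head=0, tape[-1..3]=01110 (head:  ^)
Step 5: in state C at pos 0, read 1 -> (C,1)->write 1,move L,goto B. Now: state=B, head=-1, tape[-2..3]=001110 (head:  ^)
Step 6: in state B at pos -1, read 0 -> (B,0)->write 1,move R,goto C. Now: state=C, head=0, tape[-2..3]=011110 (head:   ^)
Step 7: in state C at pos 0, read 1 -> (C,1)->write 1,move L,goto B. Now: state=B, head=-1, tape[-2..3]=011110 (head:  ^)
Step 8: in state B at pos -1, read 1 -> (B,1)->write 0,move R,goto D. Now: state=D, head=0, tape[-2..3]=001110 (head:   ^)
Step 9: in state D at pos 0, read 1 -> (D,1)->write 1,move R,goto D. Now: state=D, head=1, tape[-2..3]=001110 (head:    ^)
Step 10: in state D at pos 1, read 1 -> (D,1)->write 1,move R,goto D. Now: state=D, head=2, tape[-2..3]=001110 (head:     ^)
Step 11: in state D at pos 2, read 1 -> (D,1)->write 1,move R,goto D. Now: state=D, head=3, tape[-2..4]=0011100 (head:      ^)
Step 12: in state D at pos 3, read 0 -> (D,0)->write 1,move L,goto H. Now: state=H, head=2, tape[-2..4]=0011110 (head:     ^)
State H reached at step 12; 12 <= 15 -> yes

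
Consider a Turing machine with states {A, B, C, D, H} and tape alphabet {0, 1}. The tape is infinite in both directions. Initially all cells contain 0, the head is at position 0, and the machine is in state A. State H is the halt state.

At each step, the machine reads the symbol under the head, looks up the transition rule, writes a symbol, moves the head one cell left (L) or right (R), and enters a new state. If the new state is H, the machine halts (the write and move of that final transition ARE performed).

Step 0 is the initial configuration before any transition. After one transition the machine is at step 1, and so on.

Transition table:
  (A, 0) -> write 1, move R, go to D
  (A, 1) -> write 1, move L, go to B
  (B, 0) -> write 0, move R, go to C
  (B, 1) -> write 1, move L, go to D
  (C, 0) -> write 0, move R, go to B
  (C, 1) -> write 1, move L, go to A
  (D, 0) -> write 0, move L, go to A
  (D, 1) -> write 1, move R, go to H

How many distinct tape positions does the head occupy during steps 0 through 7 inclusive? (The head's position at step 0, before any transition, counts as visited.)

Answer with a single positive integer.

Answer: 3

Derivation:
Step 1: in state A at pos 0, read 0 -> (A,0)->write 1,move R,goto D. Now: state=D, head=1, tape[-1..2]=0100 (head:   ^)
Step 2: in state D at pos 1, read 0 -> (D,0)->write 0,move L,goto A. Now: state=A, head=0, tape[-1..2]=0100 (head:  ^)
Step 3: in state A at pos 0, read 1 -> (A,1)->write 1,move L,goto B. Now: state=B, head=-1, tape[-2..2]=00100 (head:  ^)
Step 4: in state B at pos -1, read 0 -> (B,0)->write 0,move R,goto C. Now: state=C, head=0, tape[-2..2]=00100 (head:   ^)
Step 5: in state C at pos 0, read 1 -> (C,1)->write 1,move L,goto A. Now: state=A, head=-1, tape[-2..2]=00100 (head:  ^)
Step 6: in state A at pos -1, read 0 -> (A,0)->write 1,move R,goto D. Now: state=D, head=0, tape[-2..2]=01100 (head:   ^)
Step 7: in state D at pos 0, read 1 -> (D,1)->write 1,move R,goto H. Now: state=H, head=1, tape[-2..2]=01100 (head:    ^)
Head positions at steps 0..7: starting at 0, distinct positions visited = {-1, 0, 1} -> 3 position(s)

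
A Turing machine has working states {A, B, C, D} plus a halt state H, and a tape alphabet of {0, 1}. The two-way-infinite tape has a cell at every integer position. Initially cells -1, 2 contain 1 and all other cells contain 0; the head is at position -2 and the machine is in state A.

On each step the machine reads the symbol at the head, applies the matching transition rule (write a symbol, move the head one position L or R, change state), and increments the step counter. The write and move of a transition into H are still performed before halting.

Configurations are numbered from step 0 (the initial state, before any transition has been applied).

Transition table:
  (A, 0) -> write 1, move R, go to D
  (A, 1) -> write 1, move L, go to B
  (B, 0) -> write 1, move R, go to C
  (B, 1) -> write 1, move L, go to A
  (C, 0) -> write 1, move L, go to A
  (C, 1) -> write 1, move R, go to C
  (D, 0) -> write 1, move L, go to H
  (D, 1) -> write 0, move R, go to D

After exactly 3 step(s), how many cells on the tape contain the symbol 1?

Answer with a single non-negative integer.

Answer: 3

Derivation:
Step 1: in state A at pos -2, read 0 -> (A,0)->write 1,move R,goto D. Now: state=D, head=-1, tape[-3..3]=0110010 (head:   ^)
Step 2: in state D at pos -1, read 1 -> (D,1)->write 0,move R,goto D. Now: state=D, head=0, tape[-3..3]=0100010 (head:    ^)
Step 3: in state D at pos 0, read 0 -> (D,0)->write 1,move L,goto H. Now: state=H, head=-1, tape[-3..3]=0101010 (head:   ^)
Cells containing 1 after step 3: {-2, 0, 2} -> 3 cell(s)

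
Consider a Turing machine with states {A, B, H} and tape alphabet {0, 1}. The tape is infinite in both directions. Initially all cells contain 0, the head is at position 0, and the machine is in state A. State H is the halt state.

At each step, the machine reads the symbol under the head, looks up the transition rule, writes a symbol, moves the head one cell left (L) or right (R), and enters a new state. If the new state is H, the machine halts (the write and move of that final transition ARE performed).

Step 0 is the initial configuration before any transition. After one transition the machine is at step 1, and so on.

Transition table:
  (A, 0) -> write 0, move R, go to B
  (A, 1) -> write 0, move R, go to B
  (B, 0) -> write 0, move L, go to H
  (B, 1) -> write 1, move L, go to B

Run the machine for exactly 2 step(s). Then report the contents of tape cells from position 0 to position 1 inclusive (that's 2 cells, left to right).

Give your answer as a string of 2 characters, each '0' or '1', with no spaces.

Step 1: in state A at pos 0, read 0 -> (A,0)->write 0,move R,goto B. Now: state=B, head=1, tape[-1..2]=0000 (head:   ^)
Step 2: in state B at pos 1, read 0 -> (B,0)->write 0,move L,goto H. Now: state=H, head=0, tape[-1..2]=0000 (head:  ^)

Answer: 00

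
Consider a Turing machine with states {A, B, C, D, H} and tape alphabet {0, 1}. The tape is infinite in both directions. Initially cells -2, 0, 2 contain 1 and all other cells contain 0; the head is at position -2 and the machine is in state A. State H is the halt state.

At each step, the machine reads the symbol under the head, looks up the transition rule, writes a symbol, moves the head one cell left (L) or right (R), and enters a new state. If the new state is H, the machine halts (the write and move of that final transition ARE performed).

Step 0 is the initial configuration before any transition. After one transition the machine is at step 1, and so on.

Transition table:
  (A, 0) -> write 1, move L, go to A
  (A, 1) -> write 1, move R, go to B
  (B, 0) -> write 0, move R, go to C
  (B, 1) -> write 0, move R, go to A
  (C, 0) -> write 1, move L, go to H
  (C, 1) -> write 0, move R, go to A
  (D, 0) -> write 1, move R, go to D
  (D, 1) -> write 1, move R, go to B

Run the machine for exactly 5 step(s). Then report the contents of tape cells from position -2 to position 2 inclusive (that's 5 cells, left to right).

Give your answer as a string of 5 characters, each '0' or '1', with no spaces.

Step 1: in state A at pos -2, read 1 -> (A,1)->write 1,move R,goto B. Now: state=B, head=-1, tape[-3..3]=0101010 (head:   ^)
Step 2: in state B at pos -1, read 0 -> (B,0)->write 0,move R,goto C. Now: state=C, head=0, tape[-3..3]=0101010 (head:    ^)
Step 3: in state C at pos 0, read 1 -> (C,1)->write 0,move R,goto A. Now: state=A, head=1, tape[-3..3]=0100010 (head:     ^)
Step 4: in state A at pos 1, read 0 -> (A,0)->write 1,move L,goto A. Now: state=A, head=0, tape[-3..3]=0100110 (head:    ^)
Step 5: in state A at pos 0, read 0 -> (A,0)->write 1,move L,goto A. Now: state=A, head=-1, tape[-3..3]=0101110 (head:   ^)

Answer: 10111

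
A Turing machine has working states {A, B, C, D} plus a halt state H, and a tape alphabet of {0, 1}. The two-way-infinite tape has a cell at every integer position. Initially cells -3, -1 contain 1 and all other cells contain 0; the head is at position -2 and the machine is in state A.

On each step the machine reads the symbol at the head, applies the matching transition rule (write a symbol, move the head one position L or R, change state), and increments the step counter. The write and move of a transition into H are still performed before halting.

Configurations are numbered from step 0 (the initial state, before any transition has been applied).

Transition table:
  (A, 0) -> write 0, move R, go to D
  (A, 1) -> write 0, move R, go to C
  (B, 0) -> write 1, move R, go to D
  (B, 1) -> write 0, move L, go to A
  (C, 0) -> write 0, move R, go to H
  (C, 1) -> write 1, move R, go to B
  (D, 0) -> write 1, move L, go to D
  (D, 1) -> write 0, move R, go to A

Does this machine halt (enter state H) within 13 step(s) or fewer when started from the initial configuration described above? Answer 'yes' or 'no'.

Step 1: in state A at pos -2, read 0 -> (A,0)->write 0,move R,goto D. Now: state=D, head=-1, tape[-4..0]=01010 (head:    ^)
Step 2: in state D at pos -1, read 1 -> (D,1)->write 0,move R,goto A. Now: state=A, head=0, tape[-4..1]=010000 (head:     ^)
Step 3: in state A at pos 0, read 0 -> (A,0)->write 0,move R,goto D. Now: state=D, head=1, tape[-4..2]=0100000 (head:      ^)
Step 4: in state D at pos 1, read 0 -> (D,0)->write 1,move L,goto D. Now: state=D, head=0, tape[-4..2]=0100010 (head:     ^)
Step 5: in state D at pos 0, read 0 -> (D,0)->write 1,move L,goto D. Now: state=D, head=-1, tape[-4..2]=0100110 (head:    ^)
Step 6: in state D at pos -1, read 0 -> (D,0)->write 1,move L,goto D. Now: state=D, head=-2, tape[-4..2]=0101110 (head:   ^)
Step 7: in state D at pos -2, read 0 -> (D,0)->write 1,move L,goto D. Now: state=D, head=-3, tape[-4..2]=0111110 (head:  ^)
Step 8: in state D at pos -3, read 1 -> (D,1)->write 0,move R,goto A. Now: state=A, head=-2, tape[-4..2]=0011110 (head:   ^)
Step 9: in state A at pos -2, read 1 -> (A,1)->write 0,move R,goto C. Now: state=C, head=-1, tape[-4..2]=0001110 (head:    ^)
Step 10: in state C at pos -1, read 1 -> (C,1)->write 1,move R,goto B. Now: state=B, head=0, tape[-4..2]=0001110 (head:     ^)
Step 11: in state B at pos 0, read 1 -> (B,1)->write 0,move L,goto A. Now: state=A, head=-1, tape[-4..2]=0001010 (head:    ^)
Step 12: in state A at pos -1, read 1 -> (A,1)->write 0,move R,goto C. Now: state=C, head=0, tape[-4..2]=0000010 (head:     ^)
Step 13: in state C at pos 0, read 0 -> (C,0)->write 0,move R,goto H. Now: state=H, head=1, tape[-4..2]=0000010 (head:      ^)
State H reached at step 13; 13 <= 13 -> yes

Answer: yes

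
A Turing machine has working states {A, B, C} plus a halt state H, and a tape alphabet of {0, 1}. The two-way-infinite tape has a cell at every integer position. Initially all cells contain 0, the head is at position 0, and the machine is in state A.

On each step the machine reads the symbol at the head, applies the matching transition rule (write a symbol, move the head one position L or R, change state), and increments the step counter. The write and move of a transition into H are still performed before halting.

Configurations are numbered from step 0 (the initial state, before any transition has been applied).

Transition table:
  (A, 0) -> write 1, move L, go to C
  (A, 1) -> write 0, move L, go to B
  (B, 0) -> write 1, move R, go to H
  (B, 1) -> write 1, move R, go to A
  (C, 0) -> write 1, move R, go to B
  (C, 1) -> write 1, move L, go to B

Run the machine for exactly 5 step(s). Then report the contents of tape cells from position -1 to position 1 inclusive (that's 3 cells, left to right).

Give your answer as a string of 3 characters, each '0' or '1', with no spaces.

Answer: 111

Derivation:
Step 1: in state A at pos 0, read 0 -> (A,0)->write 1,move L,goto C. Now: state=C, head=-1, tape[-2..1]=0010 (head:  ^)
Step 2: in state C at pos -1, read 0 -> (C,0)->write 1,move R,goto B. Now: state=B, head=0, tape[-2..1]=0110 (head:   ^)
Step 3: in state B at pos 0, read 1 -> (B,1)->write 1,move R,goto A. Now: state=A, head=1, tape[-2..2]=01100 (head:    ^)
Step 4: in state A at pos 1, read 0 -> (A,0)->write 1,move L,goto C. Now: state=C, head=0, tape[-2..2]=01110 (head:   ^)
Step 5: in state C at pos 0, read 1 -> (C,1)->write 1,move L,goto B. Now: state=B, head=-1, tape[-2..2]=01110 (head:  ^)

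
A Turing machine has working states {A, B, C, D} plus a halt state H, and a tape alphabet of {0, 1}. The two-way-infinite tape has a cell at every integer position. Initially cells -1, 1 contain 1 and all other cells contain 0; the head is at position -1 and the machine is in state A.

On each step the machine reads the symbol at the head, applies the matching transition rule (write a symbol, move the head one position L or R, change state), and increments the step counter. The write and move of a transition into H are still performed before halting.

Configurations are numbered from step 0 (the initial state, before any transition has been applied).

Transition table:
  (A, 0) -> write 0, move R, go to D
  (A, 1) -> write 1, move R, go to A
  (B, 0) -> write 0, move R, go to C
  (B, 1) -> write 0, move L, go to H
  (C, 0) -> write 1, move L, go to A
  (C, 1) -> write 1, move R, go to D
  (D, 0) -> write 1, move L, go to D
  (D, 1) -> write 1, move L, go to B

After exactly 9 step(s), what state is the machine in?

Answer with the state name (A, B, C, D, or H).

Answer: D

Derivation:
Step 1: in state A at pos -1, read 1 -> (A,1)->write 1,move R,goto A. Now: state=A, head=0, tape[-2..2]=01010 (head:   ^)
Step 2: in state A at pos 0, read 0 -> (A,0)->write 0,move R,goto D. Now: state=D, head=1, tape[-2..2]=01010 (head:    ^)
Step 3: in state D at pos 1, read 1 -> (D,1)->write 1,move L,goto B. Now: state=B, head=0, tape[-2..2]=01010 (head:   ^)
Step 4: in state B at pos 0, read 0 -> (B,0)->write 0,move R,goto C. Now: state=C, head=1, tape[-2..2]=01010 (head:    ^)
Step 5: in state C at pos 1, read 1 -> (C,1)->write 1,move R,goto D. Now: state=D, head=2, tape[-2..3]=010100 (head:     ^)
Step 6: in state D at pos 2, read 0 -> (D,0)->write 1,move L,goto D. Now: state=D, head=1, tape[-2..3]=010110 (head:    ^)
Step 7: in state D at pos 1, read 1 -> (D,1)->write 1,move L,goto B. Now: state=B, head=0, tape[-2..3]=010110 (head:   ^)
Step 8: in state B at pos 0, read 0 -> (B,0)->write 0,move R,goto C. Now: state=C, head=1, tape[-2..3]=010110 (head:    ^)
Step 9: in state C at pos 1, read 1 -> (C,1)->write 1,move R,goto D. Now: state=D, head=2, tape[-2..3]=010110 (head:     ^)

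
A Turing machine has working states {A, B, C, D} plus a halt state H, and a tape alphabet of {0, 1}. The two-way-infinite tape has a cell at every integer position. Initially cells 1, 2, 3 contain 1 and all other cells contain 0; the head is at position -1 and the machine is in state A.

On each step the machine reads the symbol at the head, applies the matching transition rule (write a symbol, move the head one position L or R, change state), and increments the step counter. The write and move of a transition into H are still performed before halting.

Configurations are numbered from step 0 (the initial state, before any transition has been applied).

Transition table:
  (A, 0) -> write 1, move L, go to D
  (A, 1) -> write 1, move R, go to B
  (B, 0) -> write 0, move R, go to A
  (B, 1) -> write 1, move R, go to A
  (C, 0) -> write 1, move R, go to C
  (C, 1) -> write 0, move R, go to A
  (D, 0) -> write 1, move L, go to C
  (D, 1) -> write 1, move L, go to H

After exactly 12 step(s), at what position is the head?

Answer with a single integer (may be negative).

Answer: 3

Derivation:
Step 1: in state A at pos -1, read 0 -> (A,0)->write 1,move L,goto D. Now: state=D, head=-2, tape[-3..4]=00101110 (head:  ^)
Step 2: in state D at pos -2, read 0 -> (D,0)->write 1,move L,goto C. Now: state=C, head=-3, tape[-4..4]=001101110 (head:  ^)
Step 3: in state C at pos -3, read 0 -> (C,0)->write 1,move R,goto C. Now: state=C, head=-2, tape[-4..4]=011101110 (head:   ^)
Step 4: in state C at pos -2, read 1 -> (C,1)->write 0,move R,goto A. Now: state=A, head=-1, tape[-4..4]=010101110 (head:    ^)
Step 5: in state A at pos -1, read 1 -> (A,1)->write 1,move R,goto B. Now: state=B, head=0, tape[-4..4]=010101110 (head:     ^)
Step 6: in state B at pos 0, read 0 -> (B,0)->write 0,move R,goto A. Now: state=A, head=1, tape[-4..4]=010101110 (head:      ^)
Step 7: in state A at pos 1, read 1 -> (A,1)->write 1,move R,goto B. Now: state=B, head=2, tape[-4..4]=010101110 (head:       ^)
Step 8: in state B at pos 2, read 1 -> (B,1)->write 1,move R,goto A. Now: state=A, head=3, tape[-4..4]=010101110 (head:        ^)
Step 9: in state A at pos 3, read 1 -> (A,1)->write 1,move R,goto B. Now: state=B, head=4, tape[-4..5]=0101011100 (head:         ^)
Step 10: in state B at pos 4, read 0 -> (B,0)->write 0,move R,goto A. Now: state=A, head=5, tape[-4..6]=01010111000 (head:          ^)
Step 11: in state A at pos 5, read 0 -> (A,0)->write 1,move L,goto D. Now: state=D, head=4, tape[-4..6]=01010111010 (head:         ^)
Step 12: in state D at pos 4, read 0 -> (D,0)->write 1,move L,goto C. Now: state=C, head=3, tape[-4..6]=01010111110 (head:        ^)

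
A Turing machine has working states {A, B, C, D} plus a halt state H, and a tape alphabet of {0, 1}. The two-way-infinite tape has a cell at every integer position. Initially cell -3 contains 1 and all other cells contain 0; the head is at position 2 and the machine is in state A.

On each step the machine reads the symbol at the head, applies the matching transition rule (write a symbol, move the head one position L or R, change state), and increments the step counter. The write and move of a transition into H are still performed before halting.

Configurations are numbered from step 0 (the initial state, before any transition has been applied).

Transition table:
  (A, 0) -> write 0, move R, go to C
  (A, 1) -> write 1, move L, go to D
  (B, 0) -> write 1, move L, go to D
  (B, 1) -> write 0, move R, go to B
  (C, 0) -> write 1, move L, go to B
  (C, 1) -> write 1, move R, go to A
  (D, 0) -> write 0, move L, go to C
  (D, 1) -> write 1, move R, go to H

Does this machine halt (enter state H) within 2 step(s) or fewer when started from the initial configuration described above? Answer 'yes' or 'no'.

Step 1: in state A at pos 2, read 0 -> (A,0)->write 0,move R,goto C. Now: state=C, head=3, tape[-4..4]=010000000 (head:        ^)
Step 2: in state C at pos 3, read 0 -> (C,0)->write 1,move L,goto B. Now: state=B, head=2, tape[-4..4]=010000010 (head:       ^)
After 2 step(s): state = B (not H) -> not halted within 2 -> no

Answer: no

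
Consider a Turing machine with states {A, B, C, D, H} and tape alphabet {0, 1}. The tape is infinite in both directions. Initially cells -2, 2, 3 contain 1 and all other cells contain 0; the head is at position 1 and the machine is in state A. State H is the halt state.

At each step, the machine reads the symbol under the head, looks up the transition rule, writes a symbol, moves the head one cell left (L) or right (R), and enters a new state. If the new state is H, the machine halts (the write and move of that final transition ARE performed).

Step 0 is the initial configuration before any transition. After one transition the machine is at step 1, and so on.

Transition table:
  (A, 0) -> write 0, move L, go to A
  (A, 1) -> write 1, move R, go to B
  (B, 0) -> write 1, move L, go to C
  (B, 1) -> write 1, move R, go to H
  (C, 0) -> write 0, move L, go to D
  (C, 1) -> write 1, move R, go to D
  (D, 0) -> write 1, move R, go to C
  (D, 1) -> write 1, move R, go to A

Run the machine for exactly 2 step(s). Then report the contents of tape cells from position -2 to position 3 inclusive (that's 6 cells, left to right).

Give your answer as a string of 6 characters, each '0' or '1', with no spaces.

Step 1: in state A at pos 1, read 0 -> (A,0)->write 0,move L,goto A. Now: state=A, head=0, tape[-3..4]=01000110 (head:    ^)
Step 2: in state A at pos 0, read 0 -> (A,0)->write 0,move L,goto A. Now: state=A, head=-1, tape[-3..4]=01000110 (head:   ^)

Answer: 100011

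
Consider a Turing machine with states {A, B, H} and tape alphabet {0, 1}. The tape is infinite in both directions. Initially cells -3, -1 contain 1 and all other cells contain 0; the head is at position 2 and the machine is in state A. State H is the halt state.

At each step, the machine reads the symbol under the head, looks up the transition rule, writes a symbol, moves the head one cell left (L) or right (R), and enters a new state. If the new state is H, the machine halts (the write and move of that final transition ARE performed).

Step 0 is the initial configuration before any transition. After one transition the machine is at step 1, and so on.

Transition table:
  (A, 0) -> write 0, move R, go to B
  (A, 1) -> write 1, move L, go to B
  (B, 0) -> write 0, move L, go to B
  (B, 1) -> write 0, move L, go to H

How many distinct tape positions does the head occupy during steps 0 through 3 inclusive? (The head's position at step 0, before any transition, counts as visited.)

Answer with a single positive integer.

Step 1: in state A at pos 2, read 0 -> (A,0)->write 0,move R,goto B. Now: state=B, head=3, tape[-4..4]=010100000 (head:        ^)
Step 2: in state B at pos 3, read 0 -> (B,0)->write 0,move L,goto B. Now: state=B, head=2, tape[-4..4]=010100000 (head:       ^)
Step 3: in state B at pos 2, read 0 -> (B,0)->write 0,move L,goto B. Now: state=B, head=1, tape[-4..4]=010100000 (head:      ^)
Head positions at steps 0..3: starting at 2, distinct positions visited = {1, 2, 3} -> 3 position(s)

Answer: 3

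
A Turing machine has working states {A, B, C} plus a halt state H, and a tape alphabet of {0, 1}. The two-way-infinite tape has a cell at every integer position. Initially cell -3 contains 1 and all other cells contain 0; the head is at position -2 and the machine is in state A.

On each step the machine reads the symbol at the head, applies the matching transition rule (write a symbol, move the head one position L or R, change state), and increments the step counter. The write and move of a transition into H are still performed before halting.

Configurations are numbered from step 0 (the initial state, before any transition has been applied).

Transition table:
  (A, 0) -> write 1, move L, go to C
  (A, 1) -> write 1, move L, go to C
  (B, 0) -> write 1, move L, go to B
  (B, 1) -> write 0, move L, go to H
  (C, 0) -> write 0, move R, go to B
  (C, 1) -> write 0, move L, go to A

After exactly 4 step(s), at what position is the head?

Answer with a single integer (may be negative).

Answer: -4

Derivation:
Step 1: in state A at pos -2, read 0 -> (A,0)->write 1,move L,goto C. Now: state=C, head=-3, tape[-4..-1]=0110 (head:  ^)
Step 2: in state C at pos -3, read 1 -> (C,1)->write 0,move L,goto A. Now: state=A, head=-4, tape[-5..-1]=00010 (head:  ^)
Step 3: in state A at pos -4, read 0 -> (A,0)->write 1,move L,goto C. Now: state=C, head=-5, tape[-6..-1]=001010 (head:  ^)
Step 4: in state C at pos -5, read 0 -> (C,0)->write 0,move R,goto B. Now: state=B, head=-4, tape[-6..-1]=001010 (head:   ^)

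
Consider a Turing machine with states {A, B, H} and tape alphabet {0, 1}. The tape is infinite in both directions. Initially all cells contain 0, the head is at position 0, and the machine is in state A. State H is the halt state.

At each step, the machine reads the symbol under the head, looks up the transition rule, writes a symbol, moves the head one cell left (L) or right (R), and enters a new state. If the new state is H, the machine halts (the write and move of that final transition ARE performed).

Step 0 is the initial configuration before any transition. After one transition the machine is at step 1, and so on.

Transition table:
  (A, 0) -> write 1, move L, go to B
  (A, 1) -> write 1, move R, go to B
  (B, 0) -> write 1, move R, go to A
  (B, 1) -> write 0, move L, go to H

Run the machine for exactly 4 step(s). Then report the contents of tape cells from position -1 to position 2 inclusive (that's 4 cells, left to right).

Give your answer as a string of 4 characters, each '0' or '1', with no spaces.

Step 1: in state A at pos 0, read 0 -> (A,0)->write 1,move L,goto B. Now: state=B, head=-1, tape[-2..1]=0010 (head:  ^)
Step 2: in state B at pos -1, read 0 -> (B,0)->write 1,move R,goto A. Now: state=A, head=0, tape[-2..1]=0110 (head:   ^)
Step 3: in state A at pos 0, read 1 -> (A,1)->write 1,move R,goto B. Now: state=B, head=1, tape[-2..2]=01100 (head:    ^)
Step 4: in state B at pos 1, read 0 -> (B,0)->write 1,move R,goto A. Now: state=A, head=2, tape[-2..3]=011100 (head:     ^)

Answer: 1110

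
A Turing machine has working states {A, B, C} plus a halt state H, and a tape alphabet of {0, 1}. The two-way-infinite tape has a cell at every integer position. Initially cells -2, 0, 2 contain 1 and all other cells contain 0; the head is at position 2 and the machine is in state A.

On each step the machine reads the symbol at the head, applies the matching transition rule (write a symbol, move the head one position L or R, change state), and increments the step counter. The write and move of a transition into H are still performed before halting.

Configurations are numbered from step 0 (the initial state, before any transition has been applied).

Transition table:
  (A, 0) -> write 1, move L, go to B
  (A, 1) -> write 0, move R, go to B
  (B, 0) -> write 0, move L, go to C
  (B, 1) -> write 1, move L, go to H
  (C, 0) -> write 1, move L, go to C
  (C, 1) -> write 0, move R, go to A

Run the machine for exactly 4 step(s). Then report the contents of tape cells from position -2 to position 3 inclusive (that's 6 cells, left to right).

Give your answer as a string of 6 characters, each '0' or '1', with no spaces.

Step 1: in state A at pos 2, read 1 -> (A,1)->write 0,move R,goto B. Now: state=B, head=3, tape[-3..4]=01010000 (head:       ^)
Step 2: in state B at pos 3, read 0 -> (B,0)->write 0,move L,goto C. Now: state=C, head=2, tape[-3..4]=01010000 (head:      ^)
Step 3: in state C at pos 2, read 0 -> (C,0)->write 1,move L,goto C. Now: state=C, head=1, tape[-3..4]=01010100 (head:     ^)
Step 4: in state C at pos 1, read 0 -> (C,0)->write 1,move L,goto C. Now: state=C, head=0, tape[-3..4]=01011100 (head:    ^)

Answer: 101110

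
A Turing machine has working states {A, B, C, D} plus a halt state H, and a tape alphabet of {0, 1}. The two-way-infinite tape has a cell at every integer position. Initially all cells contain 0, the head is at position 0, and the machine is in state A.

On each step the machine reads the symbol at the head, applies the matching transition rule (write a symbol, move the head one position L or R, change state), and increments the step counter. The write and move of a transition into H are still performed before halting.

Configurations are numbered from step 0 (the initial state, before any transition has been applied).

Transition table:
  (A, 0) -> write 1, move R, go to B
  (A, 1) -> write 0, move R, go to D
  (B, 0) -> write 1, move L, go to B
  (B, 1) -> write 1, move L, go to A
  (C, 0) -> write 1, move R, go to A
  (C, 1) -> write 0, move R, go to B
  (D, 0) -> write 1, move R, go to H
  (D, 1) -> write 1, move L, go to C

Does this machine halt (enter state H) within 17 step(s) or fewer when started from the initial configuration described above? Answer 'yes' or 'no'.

Answer: yes

Derivation:
Step 1: in state A at pos 0, read 0 -> (A,0)->write 1,move R,goto B. Now: state=B, head=1, tape[-1..2]=0100 (head:   ^)
Step 2: in state B at pos 1, read 0 -> (B,0)->write 1,move L,goto B. Now: state=B, head=0, tape[-1..2]=0110 (head:  ^)
Step 3: in state B at pos 0, read 1 -> (B,1)->write 1,move L,goto A. Now: state=A, head=-1, tape[-2..2]=00110 (head:  ^)
Step 4: in state A at pos -1, read 0 -> (A,0)->write 1,move R,goto B. Now: state=B, head=0, tape[-2..2]=01110 (head:   ^)
Step 5: in state B at pos 0, read 1 -> (B,1)->write 1,move L,goto A. Now: state=A, head=-1, tape[-2..2]=01110 (head:  ^)
Step 6: in state A at pos -1, read 1 -> (A,1)->write 0,move R,goto D. Now: state=D, head=0, tape[-2..2]=00110 (head:   ^)
Step 7: in state D at pos 0, read 1 -> (D,1)->write 1,move L,goto C. Now: state=C, head=-1, tape[-2..2]=00110 (head:  ^)
Step 8: in state C at pos -1, read 0 -> (C,0)->write 1,move R,goto A. Now: state=A, head=0, tape[-2..2]=01110 (head:   ^)
Step 9: in state A at pos 0, read 1 -> (A,1)->write 0,move R,goto D. Now: state=D, head=1, tape[-2..2]=01010 (head:    ^)
Step 10: in state D at pos 1, read 1 -> (D,1)->write 1,move L,goto C. Now: state=C, head=0, tape[-2..2]=01010 (head:   ^)
Step 11: in state C at pos 0, read 0 -> (C,0)->write 1,move R,goto A. Now: state=A, head=1, tape[-2..2]=01110 (head:    ^)
Step 12: in state A at pos 1, read 1 -> (A,1)->write 0,move R,goto D. Now: state=D, head=2, tape[-2..3]=011000 (head:     ^)
Step 13: in state D at pos 2, read 0 -> (D,0)->write 1,move R,goto H. Now: state=H, head=3, tape[-2..4]=0110100 (head:      ^)
State H reached at step 13; 13 <= 17 -> yes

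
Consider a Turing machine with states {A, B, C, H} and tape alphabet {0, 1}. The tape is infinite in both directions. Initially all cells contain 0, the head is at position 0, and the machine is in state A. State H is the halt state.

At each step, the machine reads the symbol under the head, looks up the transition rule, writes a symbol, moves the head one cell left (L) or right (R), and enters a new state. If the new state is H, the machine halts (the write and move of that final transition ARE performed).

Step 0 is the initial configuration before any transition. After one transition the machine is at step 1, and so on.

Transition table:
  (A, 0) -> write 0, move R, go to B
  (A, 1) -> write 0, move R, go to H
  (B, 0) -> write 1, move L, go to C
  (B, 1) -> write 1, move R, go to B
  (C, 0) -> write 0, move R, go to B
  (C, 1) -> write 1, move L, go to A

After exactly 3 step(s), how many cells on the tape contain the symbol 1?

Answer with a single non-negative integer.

Answer: 1

Derivation:
Step 1: in state A at pos 0, read 0 -> (A,0)->write 0,move R,goto B. Now: state=B, head=1, tape[-1..2]=0000 (head:   ^)
Step 2: in state B at pos 1, read 0 -> (B,0)->write 1,move L,goto C. Now: state=C, head=0, tape[-1..2]=0010 (head:  ^)
Step 3: in state C at pos 0, read 0 -> (C,0)->write 0,move R,goto B. Now: state=B, head=1, tape[-1..2]=0010 (head:   ^)
Cells containing 1 after step 3: {1} -> 1 cell(s)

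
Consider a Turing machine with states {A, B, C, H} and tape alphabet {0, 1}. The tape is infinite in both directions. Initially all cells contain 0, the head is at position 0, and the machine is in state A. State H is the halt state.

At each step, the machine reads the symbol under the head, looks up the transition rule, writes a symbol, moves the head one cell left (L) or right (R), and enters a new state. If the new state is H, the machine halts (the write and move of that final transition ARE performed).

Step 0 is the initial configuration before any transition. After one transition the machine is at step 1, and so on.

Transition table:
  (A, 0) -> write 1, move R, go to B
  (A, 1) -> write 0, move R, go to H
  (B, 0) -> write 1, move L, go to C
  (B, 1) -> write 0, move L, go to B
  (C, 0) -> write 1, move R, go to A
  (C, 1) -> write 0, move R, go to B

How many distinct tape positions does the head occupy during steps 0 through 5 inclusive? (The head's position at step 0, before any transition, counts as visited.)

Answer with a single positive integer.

Answer: 3

Derivation:
Step 1: in state A at pos 0, read 0 -> (A,0)->write 1,move R,goto B. Now: state=B, head=1, tape[-1..2]=0100 (head:   ^)
Step 2: in state B at pos 1, read 0 -> (B,0)->write 1,move L,goto C. Now: state=C, head=0, tape[-1..2]=0110 (head:  ^)
Step 3: in state C at pos 0, read 1 -> (C,1)->write 0,move R,goto B. Now: state=B, head=1, tape[-1..2]=0010 (head:   ^)
Step 4: in state B at pos 1, read 1 -> (B,1)->write 0,move L,goto B. Now: state=B, head=0, tape[-1..2]=0000 (head:  ^)
Step 5: in state B at pos 0, read 0 -> (B,0)->write 1,move L,goto C. Now: state=C, head=-1, tape[-2..2]=00100 (head:  ^)
Head positions at steps 0..5: starting at 0, distinct positions visited = {-1, 0, 1} -> 3 position(s)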